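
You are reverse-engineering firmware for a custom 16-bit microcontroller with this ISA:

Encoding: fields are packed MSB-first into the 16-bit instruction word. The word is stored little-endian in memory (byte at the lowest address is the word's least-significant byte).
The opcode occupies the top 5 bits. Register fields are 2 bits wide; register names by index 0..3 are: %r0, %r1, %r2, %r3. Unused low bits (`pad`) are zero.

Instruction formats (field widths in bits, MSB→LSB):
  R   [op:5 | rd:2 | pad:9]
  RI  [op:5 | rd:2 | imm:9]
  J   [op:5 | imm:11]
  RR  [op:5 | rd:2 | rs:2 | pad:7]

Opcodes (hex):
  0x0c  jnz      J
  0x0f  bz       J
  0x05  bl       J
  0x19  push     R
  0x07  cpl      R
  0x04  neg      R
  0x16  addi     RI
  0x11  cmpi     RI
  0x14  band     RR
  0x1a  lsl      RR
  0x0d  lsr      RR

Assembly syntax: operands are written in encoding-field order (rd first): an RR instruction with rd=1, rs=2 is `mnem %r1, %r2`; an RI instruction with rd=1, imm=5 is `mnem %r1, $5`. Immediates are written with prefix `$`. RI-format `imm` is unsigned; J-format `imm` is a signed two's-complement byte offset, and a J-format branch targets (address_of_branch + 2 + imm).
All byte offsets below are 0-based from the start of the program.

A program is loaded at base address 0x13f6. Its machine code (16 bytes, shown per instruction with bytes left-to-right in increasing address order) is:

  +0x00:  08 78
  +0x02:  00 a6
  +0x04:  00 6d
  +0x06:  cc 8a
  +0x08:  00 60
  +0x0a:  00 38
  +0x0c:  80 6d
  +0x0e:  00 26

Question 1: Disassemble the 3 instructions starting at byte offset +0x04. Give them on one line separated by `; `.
lsr %r2, %r2; cmpi %r1, $204; jnz $0

off 0x04: read 00 6d as little → 0x6d00
  opcode bits[15:11]=0xd: lsr/RR
  [10:9] rd=2 = %r2
  [8:7] rs=2 = %r2
off 0x06: read cc 8a as little → 0x8acc
  opcode bits[15:11]=0x11: cmpi/RI
  [10:9] rd=1 = %r1
  [8:0] imm=204 = $204
off 0x08: read 00 60 as little → 0x6000
  opcode bits[15:11]=0xc: jnz/J
  [10:0] imm=0 = $0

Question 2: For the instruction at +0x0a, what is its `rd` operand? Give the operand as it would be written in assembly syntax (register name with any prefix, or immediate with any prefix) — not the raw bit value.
%r0

[0a] 00 38 → 0x3800
  top 5b → 0x7 → cpl [R]
  rd: (w>>9)&0x3=0x0 → %r0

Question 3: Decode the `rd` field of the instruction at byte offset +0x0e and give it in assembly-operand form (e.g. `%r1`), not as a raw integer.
%r3

+0x0e: 00 26 ⇒ word 0x2600 (little)
  opcode bits[15:11]=0x4: neg/R
  rd: (w>>9)&0x3=0x3 → %r3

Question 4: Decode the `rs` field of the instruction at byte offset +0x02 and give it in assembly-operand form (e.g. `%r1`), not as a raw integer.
%r0

@+02  little-endian(00 a6) = 0xa600
  opcode bits[15:11]=0x14: band/RR
  rd: (w>>9)&0x3=0x3 → %r3
  rs: (w>>7)&0x3=0x0 → %r0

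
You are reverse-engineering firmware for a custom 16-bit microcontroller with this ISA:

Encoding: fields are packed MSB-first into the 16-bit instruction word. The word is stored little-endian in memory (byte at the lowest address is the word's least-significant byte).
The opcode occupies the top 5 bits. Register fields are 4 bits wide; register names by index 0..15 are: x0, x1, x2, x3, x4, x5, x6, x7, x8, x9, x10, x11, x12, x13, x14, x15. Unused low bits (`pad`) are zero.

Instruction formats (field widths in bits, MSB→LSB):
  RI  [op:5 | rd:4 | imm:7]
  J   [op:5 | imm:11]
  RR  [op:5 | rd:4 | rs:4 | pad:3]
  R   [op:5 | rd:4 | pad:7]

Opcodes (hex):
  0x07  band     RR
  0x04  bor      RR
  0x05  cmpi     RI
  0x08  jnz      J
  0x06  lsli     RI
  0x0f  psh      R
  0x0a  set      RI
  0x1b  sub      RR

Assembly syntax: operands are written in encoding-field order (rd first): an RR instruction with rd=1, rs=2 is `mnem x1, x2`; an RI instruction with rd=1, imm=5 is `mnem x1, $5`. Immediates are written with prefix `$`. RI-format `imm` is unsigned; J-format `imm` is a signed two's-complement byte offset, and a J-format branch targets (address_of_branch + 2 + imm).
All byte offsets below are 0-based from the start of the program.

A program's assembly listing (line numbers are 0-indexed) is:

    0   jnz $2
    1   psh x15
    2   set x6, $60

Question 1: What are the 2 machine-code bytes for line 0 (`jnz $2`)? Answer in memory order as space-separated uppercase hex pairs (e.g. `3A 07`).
0. jnz fields op=0x8:5|imm=2:11 → word 4002h → 02 40

02 40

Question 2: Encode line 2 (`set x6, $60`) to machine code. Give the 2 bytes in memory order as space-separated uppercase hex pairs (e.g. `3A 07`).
3C 53

L2: set op=0xa:5|rd=6:4|imm=60:7 ⇒ 0x533c ⇒ little 3c 53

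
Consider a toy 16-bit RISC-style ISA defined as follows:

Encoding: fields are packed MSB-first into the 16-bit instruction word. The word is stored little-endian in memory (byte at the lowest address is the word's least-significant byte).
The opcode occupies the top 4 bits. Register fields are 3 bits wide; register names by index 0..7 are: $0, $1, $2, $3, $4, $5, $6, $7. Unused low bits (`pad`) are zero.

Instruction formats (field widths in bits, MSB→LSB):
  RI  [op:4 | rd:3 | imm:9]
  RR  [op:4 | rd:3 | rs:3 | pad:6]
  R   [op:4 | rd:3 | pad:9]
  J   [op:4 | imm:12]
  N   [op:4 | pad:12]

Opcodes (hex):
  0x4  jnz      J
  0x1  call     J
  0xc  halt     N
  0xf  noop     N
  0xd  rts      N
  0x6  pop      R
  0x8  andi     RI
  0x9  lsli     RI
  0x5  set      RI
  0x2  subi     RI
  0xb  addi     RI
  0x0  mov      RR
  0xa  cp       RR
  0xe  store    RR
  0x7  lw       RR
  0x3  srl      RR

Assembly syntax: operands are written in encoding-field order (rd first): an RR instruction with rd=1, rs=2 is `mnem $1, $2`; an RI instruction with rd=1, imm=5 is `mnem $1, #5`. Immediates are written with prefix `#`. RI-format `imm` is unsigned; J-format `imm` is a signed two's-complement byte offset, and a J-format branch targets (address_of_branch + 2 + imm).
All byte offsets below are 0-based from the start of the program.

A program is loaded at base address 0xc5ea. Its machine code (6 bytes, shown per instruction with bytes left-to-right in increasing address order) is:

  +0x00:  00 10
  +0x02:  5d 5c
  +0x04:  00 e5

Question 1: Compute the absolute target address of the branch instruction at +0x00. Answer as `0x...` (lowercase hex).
@+00  little-endian(00 10) = 0x1000
  opcode bits[15:12]=0x1: call/J
  imm: (w>>0)&0xfff=0x0 → #0
  target = base 0xc5ea + off 0x00 + 2 + imm 0 = 0xc5ec

0xc5ec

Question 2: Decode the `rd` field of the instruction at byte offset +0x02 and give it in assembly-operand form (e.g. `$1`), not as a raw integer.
$6

@+02  little-endian(5d 5c) = 0x5c5d
  top 4b → 0x5 → set [RI]
  rd@[11:9]=0x6 ⇒ $6
  imm@[8:0]=0x5d ⇒ #93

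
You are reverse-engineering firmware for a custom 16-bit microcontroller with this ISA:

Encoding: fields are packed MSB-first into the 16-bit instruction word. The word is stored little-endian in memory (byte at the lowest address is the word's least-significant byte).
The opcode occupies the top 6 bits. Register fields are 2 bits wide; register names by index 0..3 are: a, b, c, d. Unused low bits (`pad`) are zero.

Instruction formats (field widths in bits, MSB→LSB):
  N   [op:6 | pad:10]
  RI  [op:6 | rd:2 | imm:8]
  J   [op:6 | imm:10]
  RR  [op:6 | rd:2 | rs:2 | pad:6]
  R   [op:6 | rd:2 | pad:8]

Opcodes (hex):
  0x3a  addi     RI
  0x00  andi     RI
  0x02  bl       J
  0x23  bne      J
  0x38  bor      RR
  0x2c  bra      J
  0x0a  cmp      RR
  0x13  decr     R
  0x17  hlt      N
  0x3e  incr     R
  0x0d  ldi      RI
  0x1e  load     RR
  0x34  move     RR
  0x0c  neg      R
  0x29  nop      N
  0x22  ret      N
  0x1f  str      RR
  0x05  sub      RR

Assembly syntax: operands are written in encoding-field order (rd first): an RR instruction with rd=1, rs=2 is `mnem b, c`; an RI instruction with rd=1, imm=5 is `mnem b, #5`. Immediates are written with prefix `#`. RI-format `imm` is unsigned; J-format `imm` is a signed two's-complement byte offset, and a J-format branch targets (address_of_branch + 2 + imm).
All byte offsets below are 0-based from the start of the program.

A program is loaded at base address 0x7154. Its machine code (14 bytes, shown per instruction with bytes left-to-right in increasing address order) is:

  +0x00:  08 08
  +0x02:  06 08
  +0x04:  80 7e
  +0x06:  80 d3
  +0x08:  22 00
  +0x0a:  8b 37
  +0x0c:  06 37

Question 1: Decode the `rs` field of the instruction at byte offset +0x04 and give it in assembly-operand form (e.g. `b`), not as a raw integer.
+0x04: 80 7e ⇒ word 0x7e80 (little)
  top 6b → 0x1f → str [RR]
  rd: (w>>8)&0x3=0x2 → c
  rs: (w>>6)&0x3=0x2 → c

c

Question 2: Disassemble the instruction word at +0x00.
off 0x00: read 08 08 as little → 0x0808
  op=0x0808>>10=0x2 ⇒ bl (J)
  imm@[9:0]=0x8 ⇒ #8

bl #8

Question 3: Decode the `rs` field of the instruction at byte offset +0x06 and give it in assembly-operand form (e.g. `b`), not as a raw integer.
c

off 0x06: read 80 d3 as little → 0xd380
  op=0xd380>>10=0x34 ⇒ move (RR)
  rd: (w>>8)&0x3=0x3 → d
  rs: (w>>6)&0x3=0x2 → c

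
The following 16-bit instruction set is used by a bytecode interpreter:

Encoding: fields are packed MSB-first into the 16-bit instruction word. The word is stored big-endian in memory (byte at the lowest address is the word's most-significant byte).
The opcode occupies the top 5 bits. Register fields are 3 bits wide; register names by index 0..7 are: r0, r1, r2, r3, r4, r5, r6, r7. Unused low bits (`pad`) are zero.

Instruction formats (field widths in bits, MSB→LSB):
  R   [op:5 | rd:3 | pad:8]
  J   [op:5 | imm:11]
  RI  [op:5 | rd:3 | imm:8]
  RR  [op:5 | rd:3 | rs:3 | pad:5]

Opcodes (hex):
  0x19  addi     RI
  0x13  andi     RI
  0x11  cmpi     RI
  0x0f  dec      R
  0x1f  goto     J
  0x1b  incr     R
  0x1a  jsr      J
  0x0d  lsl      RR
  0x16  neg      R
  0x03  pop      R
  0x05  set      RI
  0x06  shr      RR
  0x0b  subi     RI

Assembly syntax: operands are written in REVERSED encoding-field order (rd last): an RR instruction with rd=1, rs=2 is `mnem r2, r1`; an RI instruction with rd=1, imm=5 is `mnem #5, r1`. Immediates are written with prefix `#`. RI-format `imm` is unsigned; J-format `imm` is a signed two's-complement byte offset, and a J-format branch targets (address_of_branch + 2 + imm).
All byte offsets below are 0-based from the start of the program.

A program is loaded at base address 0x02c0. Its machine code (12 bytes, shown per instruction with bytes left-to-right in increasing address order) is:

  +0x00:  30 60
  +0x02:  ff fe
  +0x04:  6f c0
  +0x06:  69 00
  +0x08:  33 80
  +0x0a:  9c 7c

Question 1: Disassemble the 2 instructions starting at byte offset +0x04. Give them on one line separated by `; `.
[04] 6f c0 → 0x6fc0
  op=0x6fc0>>11=0xd ⇒ lsl (RR)
  rd@[10:8]=0x7 ⇒ r7
  rs@[7:5]=0x6 ⇒ r6
[06] 69 00 → 0x6900
  op=0x6900>>11=0xd ⇒ lsl (RR)
  rd@[10:8]=0x1 ⇒ r1
  rs@[7:5]=0x0 ⇒ r0

lsl r6, r7; lsl r0, r1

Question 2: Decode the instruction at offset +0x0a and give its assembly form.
[0a] 9c 7c → 0x9c7c
  opcode bits[15:11]=0x13: andi/RI
  rd: (w>>8)&0x7=0x4 → r4
  imm: (w>>0)&0xff=0x7c → #124

andi #124, r4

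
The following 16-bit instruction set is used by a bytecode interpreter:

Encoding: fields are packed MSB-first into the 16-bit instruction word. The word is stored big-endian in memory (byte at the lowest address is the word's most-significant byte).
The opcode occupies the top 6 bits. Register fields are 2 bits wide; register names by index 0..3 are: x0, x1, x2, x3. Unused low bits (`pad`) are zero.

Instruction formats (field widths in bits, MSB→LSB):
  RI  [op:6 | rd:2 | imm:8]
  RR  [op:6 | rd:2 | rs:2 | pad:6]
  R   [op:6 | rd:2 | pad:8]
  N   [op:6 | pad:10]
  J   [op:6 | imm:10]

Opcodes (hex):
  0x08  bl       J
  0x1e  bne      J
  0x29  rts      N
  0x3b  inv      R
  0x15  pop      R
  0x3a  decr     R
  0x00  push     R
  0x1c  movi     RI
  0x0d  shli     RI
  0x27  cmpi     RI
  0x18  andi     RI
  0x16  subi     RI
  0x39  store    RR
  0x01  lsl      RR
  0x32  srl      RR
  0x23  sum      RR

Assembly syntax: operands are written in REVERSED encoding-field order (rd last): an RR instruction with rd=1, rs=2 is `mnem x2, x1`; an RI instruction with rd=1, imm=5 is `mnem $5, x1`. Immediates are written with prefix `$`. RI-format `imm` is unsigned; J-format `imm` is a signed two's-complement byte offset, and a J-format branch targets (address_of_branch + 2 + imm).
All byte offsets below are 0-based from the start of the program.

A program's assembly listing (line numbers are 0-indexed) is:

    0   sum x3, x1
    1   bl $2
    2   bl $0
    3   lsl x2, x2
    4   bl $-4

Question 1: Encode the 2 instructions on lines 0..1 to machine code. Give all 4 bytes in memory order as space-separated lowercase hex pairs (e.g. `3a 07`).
8d c0 20 02

0. sum fields op=0x23:6|rd=1:2|rs=3:2|pad=0:6 → word 8dc0h → 8d c0
1. bl fields op=0x8:6|imm=2:10 → word 2002h → 20 02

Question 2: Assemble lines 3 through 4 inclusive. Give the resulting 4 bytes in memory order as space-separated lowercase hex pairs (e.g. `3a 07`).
3. lsl fields op=0x1:6|rd=2:2|rs=2:2|pad=0:6 → word 0680h → 06 80
4. bl fields op=0x8:6|imm=-4:10 → word 23fch → 23 fc

06 80 23 fc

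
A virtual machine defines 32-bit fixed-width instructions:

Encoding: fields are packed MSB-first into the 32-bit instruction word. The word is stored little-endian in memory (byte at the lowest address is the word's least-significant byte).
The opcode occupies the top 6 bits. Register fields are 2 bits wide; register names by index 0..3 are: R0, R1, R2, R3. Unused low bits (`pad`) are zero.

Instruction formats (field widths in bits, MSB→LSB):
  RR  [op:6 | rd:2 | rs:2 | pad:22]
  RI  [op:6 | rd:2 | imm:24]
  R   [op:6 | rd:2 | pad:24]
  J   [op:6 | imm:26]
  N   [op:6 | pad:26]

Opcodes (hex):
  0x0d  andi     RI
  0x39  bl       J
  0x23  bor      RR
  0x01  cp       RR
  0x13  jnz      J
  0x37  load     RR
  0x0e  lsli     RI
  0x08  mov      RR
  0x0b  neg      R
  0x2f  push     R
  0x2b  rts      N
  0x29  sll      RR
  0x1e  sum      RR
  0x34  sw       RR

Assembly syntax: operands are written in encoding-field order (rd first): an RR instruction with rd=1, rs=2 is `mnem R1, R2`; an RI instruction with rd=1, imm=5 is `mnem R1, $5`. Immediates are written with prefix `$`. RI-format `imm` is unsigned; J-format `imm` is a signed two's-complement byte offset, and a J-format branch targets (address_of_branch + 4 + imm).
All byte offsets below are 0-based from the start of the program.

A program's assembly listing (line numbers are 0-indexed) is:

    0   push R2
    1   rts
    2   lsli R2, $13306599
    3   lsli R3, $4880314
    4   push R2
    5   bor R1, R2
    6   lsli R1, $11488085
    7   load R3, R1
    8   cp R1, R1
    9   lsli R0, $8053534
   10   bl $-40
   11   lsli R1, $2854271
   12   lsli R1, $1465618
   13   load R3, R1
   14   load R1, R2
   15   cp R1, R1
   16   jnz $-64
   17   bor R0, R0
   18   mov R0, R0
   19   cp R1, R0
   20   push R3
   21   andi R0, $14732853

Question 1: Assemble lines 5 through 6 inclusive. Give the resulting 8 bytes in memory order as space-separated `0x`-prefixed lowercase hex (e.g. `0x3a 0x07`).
5. bor fields op=0x23:6|rd=1:2|rs=2:2|pad=0:22 → word 8d800000h → 00 00 80 8d
6. lsli fields op=0xe:6|rd=1:2|imm=11488085:24 → word 39af4b55h → 55 4b af 39

0x00 0x00 0x80 0x8d 0x55 0x4b 0xaf 0x39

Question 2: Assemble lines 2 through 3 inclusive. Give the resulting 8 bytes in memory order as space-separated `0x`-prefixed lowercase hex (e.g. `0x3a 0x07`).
line 2 (lsli): pack op=0xe:6|rd=2:2|imm=13306599:24 = 0x3acb0ae7; little→ e7 0a cb 3a
line 3 (lsli): pack op=0xe:6|rd=3:2|imm=4880314:24 = 0x3b4a77ba; little→ ba 77 4a 3b

0xe7 0x0a 0xcb 0x3a 0xba 0x77 0x4a 0x3b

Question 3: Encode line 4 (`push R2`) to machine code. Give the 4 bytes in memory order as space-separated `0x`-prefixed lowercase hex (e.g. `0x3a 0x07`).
0x00 0x00 0x00 0xbe

4. push fields op=0x2f:6|rd=2:2|pad=0:24 → word be000000h → 00 00 00 be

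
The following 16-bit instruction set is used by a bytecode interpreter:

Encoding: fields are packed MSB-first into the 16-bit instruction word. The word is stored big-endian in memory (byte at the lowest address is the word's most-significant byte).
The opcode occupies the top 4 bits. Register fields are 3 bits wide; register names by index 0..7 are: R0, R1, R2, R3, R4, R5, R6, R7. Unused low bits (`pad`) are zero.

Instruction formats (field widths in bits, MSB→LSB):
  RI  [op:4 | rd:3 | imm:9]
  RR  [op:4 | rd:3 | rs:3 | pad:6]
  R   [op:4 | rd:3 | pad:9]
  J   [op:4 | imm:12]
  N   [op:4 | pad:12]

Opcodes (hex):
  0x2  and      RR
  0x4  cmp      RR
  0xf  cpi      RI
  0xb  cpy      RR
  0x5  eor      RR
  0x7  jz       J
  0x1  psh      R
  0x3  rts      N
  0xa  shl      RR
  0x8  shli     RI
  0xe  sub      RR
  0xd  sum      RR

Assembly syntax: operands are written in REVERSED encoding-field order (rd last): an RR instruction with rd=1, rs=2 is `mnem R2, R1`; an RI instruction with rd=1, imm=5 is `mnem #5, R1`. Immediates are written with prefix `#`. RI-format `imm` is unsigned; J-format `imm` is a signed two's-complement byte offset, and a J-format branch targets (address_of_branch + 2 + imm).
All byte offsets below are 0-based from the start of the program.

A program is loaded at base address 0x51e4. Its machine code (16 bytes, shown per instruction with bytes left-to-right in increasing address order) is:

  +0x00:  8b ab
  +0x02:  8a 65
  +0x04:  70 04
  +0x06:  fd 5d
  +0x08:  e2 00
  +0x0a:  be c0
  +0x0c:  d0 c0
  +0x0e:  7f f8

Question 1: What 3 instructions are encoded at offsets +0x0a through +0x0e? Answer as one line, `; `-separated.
cpy R3, R7; sum R3, R0; jz #-8

[0a] be c0 → 0xbec0
  opcode bits[15:12]=0xb: cpy/RR
  rd@[11:9]=0x7 ⇒ R7
  rs@[8:6]=0x3 ⇒ R3
[0c] d0 c0 → 0xd0c0
  opcode bits[15:12]=0xd: sum/RR
  rd@[11:9]=0x0 ⇒ R0
  rs@[8:6]=0x3 ⇒ R3
[0e] 7f f8 → 0x7ff8
  opcode bits[15:12]=0x7: jz/J
  imm@[11:0]=0xff8 (s12→-8) ⇒ #-8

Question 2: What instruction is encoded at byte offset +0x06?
[06] fd 5d → 0xfd5d
  op=0xfd5d>>12=0xf ⇒ cpi (RI)
  rd: (w>>9)&0x7=0x6 → R6
  imm: (w>>0)&0x1ff=0x15d → #349

cpi #349, R6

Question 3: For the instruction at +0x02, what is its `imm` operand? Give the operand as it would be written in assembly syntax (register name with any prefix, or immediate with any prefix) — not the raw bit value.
#101

+0x02: 8a 65 ⇒ word 0x8a65 (big)
  top 4b → 0x8 → shli [RI]
  [11:9] rd=5 = R5
  [8:0] imm=101 = #101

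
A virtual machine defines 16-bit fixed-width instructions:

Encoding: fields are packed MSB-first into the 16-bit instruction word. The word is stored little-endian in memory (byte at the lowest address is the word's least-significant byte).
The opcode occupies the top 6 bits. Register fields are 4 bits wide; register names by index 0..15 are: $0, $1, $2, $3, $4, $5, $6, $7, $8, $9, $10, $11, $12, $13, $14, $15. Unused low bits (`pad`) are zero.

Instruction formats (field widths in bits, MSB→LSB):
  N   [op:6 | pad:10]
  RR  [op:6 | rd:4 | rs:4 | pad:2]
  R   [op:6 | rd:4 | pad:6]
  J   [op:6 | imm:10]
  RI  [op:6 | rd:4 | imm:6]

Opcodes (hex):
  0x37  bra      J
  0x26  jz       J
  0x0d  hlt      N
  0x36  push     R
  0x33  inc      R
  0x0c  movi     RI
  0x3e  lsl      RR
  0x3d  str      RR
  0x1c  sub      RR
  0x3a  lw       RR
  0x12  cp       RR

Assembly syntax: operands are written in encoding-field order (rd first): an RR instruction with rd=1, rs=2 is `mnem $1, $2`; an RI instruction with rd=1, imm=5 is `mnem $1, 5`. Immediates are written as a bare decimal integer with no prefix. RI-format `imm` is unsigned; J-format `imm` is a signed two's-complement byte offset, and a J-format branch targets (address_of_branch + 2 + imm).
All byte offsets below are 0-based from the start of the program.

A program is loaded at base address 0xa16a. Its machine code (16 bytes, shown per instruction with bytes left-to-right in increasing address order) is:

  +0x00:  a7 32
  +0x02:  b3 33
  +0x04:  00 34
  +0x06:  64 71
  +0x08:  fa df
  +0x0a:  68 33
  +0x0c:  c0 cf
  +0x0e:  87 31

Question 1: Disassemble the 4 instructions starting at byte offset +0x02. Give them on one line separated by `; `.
movi $14, 51; hlt; sub $5, $9; bra -6

[02] b3 33 → 0x33b3
  op=0x33b3>>10=0xc ⇒ movi (RI)
  rd@[9:6]=0xe ⇒ $14
  imm@[5:0]=0x33 ⇒ 51
[04] 00 34 → 0x3400
  op=0x3400>>10=0xd ⇒ hlt (N)
[06] 64 71 → 0x7164
  op=0x7164>>10=0x1c ⇒ sub (RR)
  rd@[9:6]=0x5 ⇒ $5
  rs@[5:2]=0x9 ⇒ $9
[08] fa df → 0xdffa
  op=0xdffa>>10=0x37 ⇒ bra (J)
  imm@[9:0]=0x3fa (s10→-6) ⇒ -6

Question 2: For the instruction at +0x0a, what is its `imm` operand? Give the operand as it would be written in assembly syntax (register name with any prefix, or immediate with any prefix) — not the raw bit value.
[0a] 68 33 → 0x3368
  top 6b → 0xc → movi [RI]
  rd: (w>>6)&0xf=0xd → $13
  imm: (w>>0)&0x3f=0x28 → 40

40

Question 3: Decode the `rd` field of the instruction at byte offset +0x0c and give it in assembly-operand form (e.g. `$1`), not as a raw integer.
[0c] c0 cf → 0xcfc0
  top 6b → 0x33 → inc [R]
  [9:6] rd=15 = $15

$15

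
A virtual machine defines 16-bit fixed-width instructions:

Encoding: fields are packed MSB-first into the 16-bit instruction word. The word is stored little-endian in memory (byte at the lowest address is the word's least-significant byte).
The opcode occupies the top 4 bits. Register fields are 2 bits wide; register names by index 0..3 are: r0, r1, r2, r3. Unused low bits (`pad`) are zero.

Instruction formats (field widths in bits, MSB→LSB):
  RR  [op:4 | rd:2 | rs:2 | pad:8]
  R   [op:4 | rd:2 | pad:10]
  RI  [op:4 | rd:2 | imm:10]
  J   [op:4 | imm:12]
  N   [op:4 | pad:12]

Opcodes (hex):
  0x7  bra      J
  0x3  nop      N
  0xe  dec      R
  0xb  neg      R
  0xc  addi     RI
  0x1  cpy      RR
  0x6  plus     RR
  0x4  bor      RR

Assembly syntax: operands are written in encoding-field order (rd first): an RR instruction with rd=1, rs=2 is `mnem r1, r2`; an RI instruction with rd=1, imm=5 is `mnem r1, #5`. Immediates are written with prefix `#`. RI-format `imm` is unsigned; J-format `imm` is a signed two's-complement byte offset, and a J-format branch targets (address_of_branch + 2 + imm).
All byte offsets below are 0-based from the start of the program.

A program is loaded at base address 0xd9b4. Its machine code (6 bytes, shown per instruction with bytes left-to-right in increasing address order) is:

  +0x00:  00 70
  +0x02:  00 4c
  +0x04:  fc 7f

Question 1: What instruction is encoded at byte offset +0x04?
bra #-4

@+04  little-endian(fc 7f) = 0x7ffc
  opcode bits[15:12]=0x7: bra/J
  imm: (w>>0)&0xfff=0xffc (s12→-4) → #-4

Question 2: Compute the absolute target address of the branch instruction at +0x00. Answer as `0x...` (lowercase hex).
0xd9b6

@+00  little-endian(00 70) = 0x7000
  op=0x7000>>12=0x7 ⇒ bra (J)
  imm@[11:0]=0x0 ⇒ #0
  target = base 0xd9b4 + off 0x00 + 2 + imm 0 = 0xd9b6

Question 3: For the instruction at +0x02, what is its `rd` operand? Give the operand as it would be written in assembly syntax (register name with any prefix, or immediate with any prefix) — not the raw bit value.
r3

[02] 00 4c → 0x4c00
  op=0x4c00>>12=0x4 ⇒ bor (RR)
  rd@[11:10]=0x3 ⇒ r3
  rs@[9:8]=0x0 ⇒ r0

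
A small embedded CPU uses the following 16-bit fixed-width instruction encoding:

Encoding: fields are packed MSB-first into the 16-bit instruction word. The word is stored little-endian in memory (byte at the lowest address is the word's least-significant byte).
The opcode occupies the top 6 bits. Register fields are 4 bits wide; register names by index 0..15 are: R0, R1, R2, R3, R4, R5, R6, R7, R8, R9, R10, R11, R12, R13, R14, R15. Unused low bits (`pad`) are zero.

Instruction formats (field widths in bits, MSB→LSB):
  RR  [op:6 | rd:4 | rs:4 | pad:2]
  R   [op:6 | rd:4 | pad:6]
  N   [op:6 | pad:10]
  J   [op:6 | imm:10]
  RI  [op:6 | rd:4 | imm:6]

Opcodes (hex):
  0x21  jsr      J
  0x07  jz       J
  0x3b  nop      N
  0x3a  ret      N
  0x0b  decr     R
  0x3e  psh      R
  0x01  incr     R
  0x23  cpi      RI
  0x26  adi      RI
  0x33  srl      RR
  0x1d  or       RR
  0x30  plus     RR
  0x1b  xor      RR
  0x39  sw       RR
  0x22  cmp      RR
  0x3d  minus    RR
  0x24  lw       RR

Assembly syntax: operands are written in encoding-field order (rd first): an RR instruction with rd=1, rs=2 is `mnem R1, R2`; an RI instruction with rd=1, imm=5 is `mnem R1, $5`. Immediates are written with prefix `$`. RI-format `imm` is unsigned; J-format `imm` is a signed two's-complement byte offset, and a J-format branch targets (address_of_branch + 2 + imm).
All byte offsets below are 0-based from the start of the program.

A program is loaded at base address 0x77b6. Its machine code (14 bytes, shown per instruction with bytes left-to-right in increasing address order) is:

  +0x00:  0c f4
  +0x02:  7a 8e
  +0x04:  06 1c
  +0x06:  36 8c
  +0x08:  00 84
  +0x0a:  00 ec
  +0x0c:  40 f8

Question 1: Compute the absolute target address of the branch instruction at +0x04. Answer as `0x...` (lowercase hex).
@+04  little-endian(06 1c) = 0x1c06
  op=0x1c06>>10=0x7 ⇒ jz (J)
  imm: (w>>0)&0x3ff=0x6 → $6
  target = base 0x77b6 + off 0x04 + 2 + imm 6 = 0x77c2

0x77c2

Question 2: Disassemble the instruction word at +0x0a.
nop

[0a] 00 ec → 0xec00
  opcode bits[15:10]=0x3b: nop/N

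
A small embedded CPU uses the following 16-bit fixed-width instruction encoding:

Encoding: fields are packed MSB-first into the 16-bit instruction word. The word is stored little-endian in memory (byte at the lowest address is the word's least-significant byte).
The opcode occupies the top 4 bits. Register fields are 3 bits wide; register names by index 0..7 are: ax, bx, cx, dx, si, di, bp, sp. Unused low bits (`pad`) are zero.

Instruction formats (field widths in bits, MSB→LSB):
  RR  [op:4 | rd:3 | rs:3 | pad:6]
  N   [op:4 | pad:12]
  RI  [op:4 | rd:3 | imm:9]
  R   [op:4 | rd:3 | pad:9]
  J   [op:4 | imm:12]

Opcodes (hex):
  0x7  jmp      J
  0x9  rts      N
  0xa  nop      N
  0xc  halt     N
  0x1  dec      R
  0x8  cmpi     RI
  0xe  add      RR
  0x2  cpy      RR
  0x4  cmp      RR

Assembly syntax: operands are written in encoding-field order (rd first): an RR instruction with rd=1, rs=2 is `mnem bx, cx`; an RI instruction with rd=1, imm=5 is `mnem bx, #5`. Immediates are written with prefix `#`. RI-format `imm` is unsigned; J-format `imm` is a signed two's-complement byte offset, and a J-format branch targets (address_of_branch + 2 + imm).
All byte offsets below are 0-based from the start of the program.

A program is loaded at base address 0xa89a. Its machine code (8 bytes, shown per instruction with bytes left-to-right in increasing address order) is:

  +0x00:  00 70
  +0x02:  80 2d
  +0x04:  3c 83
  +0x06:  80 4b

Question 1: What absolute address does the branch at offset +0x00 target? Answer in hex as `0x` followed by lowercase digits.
[00] 00 70 → 0x7000
  top 4b → 0x7 → jmp [J]
  imm: (w>>0)&0xfff=0x0 → #0
  target = base 0xa89a + off 0x00 + 2 + imm 0 = 0xa89c

0xa89c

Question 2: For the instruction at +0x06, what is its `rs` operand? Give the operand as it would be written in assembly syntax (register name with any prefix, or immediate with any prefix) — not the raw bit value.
off 0x06: read 80 4b as little → 0x4b80
  op=0x4b80>>12=0x4 ⇒ cmp (RR)
  rd@[11:9]=0x5 ⇒ di
  rs@[8:6]=0x6 ⇒ bp

bp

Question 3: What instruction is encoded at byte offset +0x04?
@+04  little-endian(3c 83) = 0x833c
  opcode bits[15:12]=0x8: cmpi/RI
  [11:9] rd=1 = bx
  [8:0] imm=316 = #316

cmpi bx, #316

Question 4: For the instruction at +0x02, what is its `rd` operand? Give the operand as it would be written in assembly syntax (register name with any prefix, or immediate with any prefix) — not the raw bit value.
+0x02: 80 2d ⇒ word 0x2d80 (little)
  opcode bits[15:12]=0x2: cpy/RR
  rd: (w>>9)&0x7=0x6 → bp
  rs: (w>>6)&0x7=0x6 → bp

bp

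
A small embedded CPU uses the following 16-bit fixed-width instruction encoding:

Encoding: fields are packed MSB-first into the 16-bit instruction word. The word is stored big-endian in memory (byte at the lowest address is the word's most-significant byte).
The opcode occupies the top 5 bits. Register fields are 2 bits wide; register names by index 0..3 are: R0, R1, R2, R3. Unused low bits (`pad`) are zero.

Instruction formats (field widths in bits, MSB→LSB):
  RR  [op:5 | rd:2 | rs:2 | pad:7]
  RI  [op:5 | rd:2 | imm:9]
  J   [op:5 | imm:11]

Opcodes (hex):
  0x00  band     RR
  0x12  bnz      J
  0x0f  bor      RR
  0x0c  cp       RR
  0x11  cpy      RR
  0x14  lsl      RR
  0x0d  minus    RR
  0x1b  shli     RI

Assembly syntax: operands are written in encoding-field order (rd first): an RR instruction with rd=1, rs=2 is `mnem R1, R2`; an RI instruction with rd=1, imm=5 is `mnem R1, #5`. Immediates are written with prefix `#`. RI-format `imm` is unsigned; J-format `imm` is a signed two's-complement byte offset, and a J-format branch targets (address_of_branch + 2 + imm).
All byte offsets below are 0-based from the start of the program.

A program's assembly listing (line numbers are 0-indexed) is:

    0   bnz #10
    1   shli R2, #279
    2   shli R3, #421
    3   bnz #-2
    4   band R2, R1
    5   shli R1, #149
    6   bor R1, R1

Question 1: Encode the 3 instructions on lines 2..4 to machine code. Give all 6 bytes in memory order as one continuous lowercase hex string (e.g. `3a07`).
L2: shli op=0x1b:5|rd=3:2|imm=421:9 ⇒ 0xdfa5 ⇒ big df a5
L3: bnz op=0x12:5|imm=-2:11 ⇒ 0x97fe ⇒ big 97 fe
L4: band op=0x0:5|rd=2:2|rs=1:2|pad=0:7 ⇒ 0x0480 ⇒ big 04 80

dfa597fe0480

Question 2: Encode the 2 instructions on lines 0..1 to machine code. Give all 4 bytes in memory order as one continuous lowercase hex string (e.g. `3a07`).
0. bnz fields op=0x12:5|imm=10:11 → word 900ah → 90 0a
1. shli fields op=0x1b:5|rd=2:2|imm=279:9 → word dd17h → dd 17

900add17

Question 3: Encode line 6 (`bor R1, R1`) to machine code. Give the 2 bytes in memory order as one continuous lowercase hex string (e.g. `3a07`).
7a80

line 6 (bor): pack op=0xf:5|rd=1:2|rs=1:2|pad=0:7 = 0x7a80; big→ 7a 80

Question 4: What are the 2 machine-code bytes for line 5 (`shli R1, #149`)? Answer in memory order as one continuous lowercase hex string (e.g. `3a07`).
L5: shli op=0x1b:5|rd=1:2|imm=149:9 ⇒ 0xda95 ⇒ big da 95

da95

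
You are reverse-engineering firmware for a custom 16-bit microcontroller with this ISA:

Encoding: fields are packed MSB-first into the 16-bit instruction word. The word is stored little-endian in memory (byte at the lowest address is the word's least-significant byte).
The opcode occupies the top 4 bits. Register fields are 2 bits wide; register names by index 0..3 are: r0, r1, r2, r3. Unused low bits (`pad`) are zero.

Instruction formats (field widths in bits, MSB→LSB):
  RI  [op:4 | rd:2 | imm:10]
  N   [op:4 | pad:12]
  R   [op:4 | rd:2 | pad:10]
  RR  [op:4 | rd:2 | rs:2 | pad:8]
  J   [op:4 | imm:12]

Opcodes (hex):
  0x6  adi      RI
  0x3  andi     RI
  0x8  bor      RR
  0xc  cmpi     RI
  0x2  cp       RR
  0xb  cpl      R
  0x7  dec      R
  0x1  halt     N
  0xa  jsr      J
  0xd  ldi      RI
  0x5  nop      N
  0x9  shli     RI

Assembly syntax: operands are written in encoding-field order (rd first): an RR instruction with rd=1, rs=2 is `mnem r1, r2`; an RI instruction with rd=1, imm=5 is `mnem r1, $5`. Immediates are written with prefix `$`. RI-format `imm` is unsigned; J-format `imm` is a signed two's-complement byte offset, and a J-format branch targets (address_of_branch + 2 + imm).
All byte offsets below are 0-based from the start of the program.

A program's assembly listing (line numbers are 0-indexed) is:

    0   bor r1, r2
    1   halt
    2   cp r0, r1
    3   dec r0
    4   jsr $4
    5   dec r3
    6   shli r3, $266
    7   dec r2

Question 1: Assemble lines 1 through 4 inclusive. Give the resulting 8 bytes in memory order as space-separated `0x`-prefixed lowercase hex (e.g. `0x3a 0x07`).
L1: halt op=0x1:4|pad=0:12 ⇒ 0x1000 ⇒ little 00 10
L2: cp op=0x2:4|rd=0:2|rs=1:2|pad=0:8 ⇒ 0x2100 ⇒ little 00 21
L3: dec op=0x7:4|rd=0:2|pad=0:10 ⇒ 0x7000 ⇒ little 00 70
L4: jsr op=0xa:4|imm=4:12 ⇒ 0xa004 ⇒ little 04 a0

0x00 0x10 0x00 0x21 0x00 0x70 0x04 0xa0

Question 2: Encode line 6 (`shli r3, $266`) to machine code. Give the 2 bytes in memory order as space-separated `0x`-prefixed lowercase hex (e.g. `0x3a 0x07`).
line 6 (shli): pack op=0x9:4|rd=3:2|imm=266:10 = 0x9d0a; little→ 0a 9d

0x0a 0x9d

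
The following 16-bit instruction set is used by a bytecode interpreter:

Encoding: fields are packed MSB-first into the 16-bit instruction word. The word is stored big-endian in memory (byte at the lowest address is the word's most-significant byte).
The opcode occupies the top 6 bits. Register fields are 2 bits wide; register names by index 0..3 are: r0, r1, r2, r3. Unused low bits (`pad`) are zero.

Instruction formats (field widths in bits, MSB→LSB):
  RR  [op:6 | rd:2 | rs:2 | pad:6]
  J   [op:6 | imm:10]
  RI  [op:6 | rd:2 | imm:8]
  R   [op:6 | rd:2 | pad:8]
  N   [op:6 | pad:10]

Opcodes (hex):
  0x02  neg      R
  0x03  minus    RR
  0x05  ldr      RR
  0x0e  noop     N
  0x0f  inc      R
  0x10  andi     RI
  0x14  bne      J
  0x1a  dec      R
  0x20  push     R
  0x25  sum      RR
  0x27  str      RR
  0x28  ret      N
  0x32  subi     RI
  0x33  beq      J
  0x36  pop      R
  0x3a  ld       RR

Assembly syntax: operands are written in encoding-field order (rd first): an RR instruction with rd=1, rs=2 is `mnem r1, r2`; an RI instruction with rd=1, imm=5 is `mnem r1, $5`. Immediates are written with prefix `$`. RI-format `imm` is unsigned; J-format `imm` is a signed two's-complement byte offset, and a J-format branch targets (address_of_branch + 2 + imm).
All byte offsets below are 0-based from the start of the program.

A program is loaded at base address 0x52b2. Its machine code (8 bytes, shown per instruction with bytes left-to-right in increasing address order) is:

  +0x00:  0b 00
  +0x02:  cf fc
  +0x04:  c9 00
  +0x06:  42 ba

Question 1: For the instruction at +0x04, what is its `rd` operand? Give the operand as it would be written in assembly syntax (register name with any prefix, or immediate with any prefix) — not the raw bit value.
r1

[04] c9 00 → 0xc900
  opcode bits[15:10]=0x32: subi/RI
  rd: (w>>8)&0x3=0x1 → r1
  imm: (w>>0)&0xff=0x0 → $0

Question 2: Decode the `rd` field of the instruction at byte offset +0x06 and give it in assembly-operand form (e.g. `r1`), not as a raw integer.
@+06  big-endian(42 ba) = 0x42ba
  top 6b → 0x10 → andi [RI]
  [9:8] rd=2 = r2
  [7:0] imm=186 = $186

r2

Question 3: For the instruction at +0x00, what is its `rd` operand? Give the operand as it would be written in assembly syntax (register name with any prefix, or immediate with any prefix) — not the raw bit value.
r3

[00] 0b 00 → 0x0b00
  op=0x0b00>>10=0x2 ⇒ neg (R)
  rd@[9:8]=0x3 ⇒ r3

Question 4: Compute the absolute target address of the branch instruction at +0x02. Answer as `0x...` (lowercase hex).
+0x02: cf fc ⇒ word 0xcffc (big)
  op=0xcffc>>10=0x33 ⇒ beq (J)
  imm: (w>>0)&0x3ff=0x3fc (s10→-4) → $-4
  target = base 0x52b2 + off 0x02 + 2 + imm -4 = 0x52b2

0x52b2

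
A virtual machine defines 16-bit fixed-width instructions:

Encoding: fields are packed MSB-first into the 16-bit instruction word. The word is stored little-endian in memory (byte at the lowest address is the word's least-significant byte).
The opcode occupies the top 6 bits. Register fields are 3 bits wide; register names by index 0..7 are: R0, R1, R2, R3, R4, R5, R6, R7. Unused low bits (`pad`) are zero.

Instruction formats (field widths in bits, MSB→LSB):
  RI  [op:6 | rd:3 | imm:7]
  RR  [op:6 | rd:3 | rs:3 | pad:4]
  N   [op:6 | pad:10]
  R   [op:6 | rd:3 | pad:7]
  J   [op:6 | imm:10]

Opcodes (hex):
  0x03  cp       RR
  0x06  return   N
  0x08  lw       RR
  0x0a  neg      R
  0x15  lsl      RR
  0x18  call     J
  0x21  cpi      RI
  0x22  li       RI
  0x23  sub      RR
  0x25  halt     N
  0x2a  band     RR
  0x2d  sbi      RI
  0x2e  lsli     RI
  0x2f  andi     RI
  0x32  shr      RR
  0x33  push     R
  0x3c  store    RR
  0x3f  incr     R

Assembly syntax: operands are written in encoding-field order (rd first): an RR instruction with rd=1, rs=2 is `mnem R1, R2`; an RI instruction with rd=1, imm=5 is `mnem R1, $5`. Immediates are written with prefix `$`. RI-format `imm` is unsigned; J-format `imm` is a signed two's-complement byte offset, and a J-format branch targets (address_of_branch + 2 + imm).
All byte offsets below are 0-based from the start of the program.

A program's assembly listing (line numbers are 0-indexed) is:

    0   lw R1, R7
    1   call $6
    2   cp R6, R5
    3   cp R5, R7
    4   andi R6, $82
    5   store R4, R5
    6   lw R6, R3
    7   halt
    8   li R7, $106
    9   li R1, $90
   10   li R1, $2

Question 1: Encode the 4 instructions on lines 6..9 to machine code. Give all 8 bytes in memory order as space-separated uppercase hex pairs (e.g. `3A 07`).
30 23 00 94 EA 8B DA 88

L6: lw op=0x8:6|rd=6:3|rs=3:3|pad=0:4 ⇒ 0x2330 ⇒ little 30 23
L7: halt op=0x25:6|pad=0:10 ⇒ 0x9400 ⇒ little 00 94
L8: li op=0x22:6|rd=7:3|imm=106:7 ⇒ 0x8bea ⇒ little ea 8b
L9: li op=0x22:6|rd=1:3|imm=90:7 ⇒ 0x88da ⇒ little da 88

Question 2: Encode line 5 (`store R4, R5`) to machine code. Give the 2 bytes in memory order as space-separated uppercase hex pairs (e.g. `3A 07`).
L5: store op=0x3c:6|rd=4:3|rs=5:3|pad=0:4 ⇒ 0xf250 ⇒ little 50 f2

50 F2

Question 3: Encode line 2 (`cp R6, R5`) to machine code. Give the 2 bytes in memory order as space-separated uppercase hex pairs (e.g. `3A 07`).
L2: cp op=0x3:6|rd=6:3|rs=5:3|pad=0:4 ⇒ 0x0f50 ⇒ little 50 0f

50 0F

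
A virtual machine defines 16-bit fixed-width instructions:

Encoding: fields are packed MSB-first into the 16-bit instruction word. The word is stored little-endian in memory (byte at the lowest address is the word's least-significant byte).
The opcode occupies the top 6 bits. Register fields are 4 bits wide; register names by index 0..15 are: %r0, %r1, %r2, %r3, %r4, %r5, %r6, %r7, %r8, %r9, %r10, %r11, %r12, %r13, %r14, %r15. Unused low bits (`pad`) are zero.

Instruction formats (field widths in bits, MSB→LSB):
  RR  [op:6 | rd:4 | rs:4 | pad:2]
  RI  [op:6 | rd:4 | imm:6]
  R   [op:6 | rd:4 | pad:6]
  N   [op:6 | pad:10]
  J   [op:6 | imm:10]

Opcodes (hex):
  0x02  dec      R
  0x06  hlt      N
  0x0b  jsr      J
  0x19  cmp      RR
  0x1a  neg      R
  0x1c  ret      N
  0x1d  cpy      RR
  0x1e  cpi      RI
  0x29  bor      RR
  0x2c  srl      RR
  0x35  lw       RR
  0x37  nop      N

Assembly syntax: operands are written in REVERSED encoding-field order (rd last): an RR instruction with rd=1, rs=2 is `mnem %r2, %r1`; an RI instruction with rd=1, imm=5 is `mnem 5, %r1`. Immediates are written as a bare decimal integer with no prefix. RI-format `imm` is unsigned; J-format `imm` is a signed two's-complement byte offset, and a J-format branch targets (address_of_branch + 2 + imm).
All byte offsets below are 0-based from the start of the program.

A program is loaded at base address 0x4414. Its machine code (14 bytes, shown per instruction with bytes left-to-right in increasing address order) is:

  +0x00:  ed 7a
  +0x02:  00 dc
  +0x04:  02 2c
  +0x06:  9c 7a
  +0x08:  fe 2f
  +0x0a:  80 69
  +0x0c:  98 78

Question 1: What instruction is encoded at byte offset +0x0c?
cpi 24, %r2

+0x0c: 98 78 ⇒ word 0x7898 (little)
  top 6b → 0x1e → cpi [RI]
  rd@[9:6]=0x2 ⇒ %r2
  imm@[5:0]=0x18 ⇒ 24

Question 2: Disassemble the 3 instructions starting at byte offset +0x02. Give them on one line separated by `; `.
nop; jsr 2; cpi 28, %r10

[02] 00 dc → 0xdc00
  top 6b → 0x37 → nop [N]
[04] 02 2c → 0x2c02
  top 6b → 0xb → jsr [J]
  imm: (w>>0)&0x3ff=0x2 → 2
[06] 9c 7a → 0x7a9c
  top 6b → 0x1e → cpi [RI]
  rd: (w>>6)&0xf=0xa → %r10
  imm: (w>>0)&0x3f=0x1c → 28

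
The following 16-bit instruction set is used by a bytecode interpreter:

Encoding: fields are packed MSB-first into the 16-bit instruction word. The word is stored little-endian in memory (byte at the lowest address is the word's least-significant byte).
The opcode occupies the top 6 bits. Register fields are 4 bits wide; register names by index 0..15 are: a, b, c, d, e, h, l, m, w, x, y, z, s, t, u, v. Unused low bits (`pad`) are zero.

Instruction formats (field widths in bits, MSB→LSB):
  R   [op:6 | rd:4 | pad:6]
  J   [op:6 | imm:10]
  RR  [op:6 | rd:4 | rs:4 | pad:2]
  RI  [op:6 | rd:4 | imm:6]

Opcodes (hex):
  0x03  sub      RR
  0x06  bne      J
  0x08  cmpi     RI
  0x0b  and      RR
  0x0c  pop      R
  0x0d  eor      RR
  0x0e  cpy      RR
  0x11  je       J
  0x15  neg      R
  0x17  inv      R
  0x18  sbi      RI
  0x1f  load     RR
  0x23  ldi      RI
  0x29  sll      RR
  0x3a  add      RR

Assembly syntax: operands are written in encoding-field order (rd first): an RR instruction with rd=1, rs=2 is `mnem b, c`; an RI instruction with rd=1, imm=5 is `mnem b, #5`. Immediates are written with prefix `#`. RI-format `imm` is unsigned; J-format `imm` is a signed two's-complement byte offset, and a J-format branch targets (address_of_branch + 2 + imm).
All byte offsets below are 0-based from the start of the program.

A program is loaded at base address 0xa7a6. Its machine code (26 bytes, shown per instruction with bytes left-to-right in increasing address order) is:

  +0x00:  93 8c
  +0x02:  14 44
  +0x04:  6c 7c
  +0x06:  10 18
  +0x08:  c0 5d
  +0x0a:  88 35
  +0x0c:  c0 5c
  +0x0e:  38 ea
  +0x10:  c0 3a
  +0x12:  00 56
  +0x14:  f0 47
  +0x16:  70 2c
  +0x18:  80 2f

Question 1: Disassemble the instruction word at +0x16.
and b, s

+0x16: 70 2c ⇒ word 0x2c70 (little)
  top 6b → 0xb → and [RR]
  [9:6] rd=1 = b
  [5:2] rs=12 = s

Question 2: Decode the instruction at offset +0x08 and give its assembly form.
inv m

+0x08: c0 5d ⇒ word 0x5dc0 (little)
  op=0x5dc0>>10=0x17 ⇒ inv (R)
  [9:6] rd=7 = m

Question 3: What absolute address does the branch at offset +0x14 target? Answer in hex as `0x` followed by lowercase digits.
+0x14: f0 47 ⇒ word 0x47f0 (little)
  op=0x47f0>>10=0x11 ⇒ je (J)
  imm@[9:0]=0x3f0 (s10→-16) ⇒ #-16
  target = base 0xa7a6 + off 0x14 + 2 + imm -16 = 0xa7ac

0xa7ac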